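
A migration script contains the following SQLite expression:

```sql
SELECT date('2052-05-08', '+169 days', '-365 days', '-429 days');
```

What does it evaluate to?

Applying '+169 days' to 2052-05-08: counting 169 days forward gives 2052-10-24.
Applying '-365 days' to 2052-10-24: counting 365 days back gives 2051-10-25.
Applying '-429 days' to 2051-10-25: counting 429 days back gives 2050-08-22.

2050-08-22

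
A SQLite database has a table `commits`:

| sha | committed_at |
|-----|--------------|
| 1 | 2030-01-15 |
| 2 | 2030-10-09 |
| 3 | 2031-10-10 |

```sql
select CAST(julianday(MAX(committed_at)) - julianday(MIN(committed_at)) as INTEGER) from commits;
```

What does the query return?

MIN = 2030-01-15, MAX = 2031-10-10.
16 days remain in January 2030 after the 15th (31 − 15).
Full months from February 2030 through September 2031 contribute their day counts.
Then 10 days into October 2031.
Total: 16 + 28 + 31 + 30 + 31 + 30 + 31 + 31 + 30 + 31 + 30 + 31 + 31 + 28 + 31 + 30 + 31 + 30 + 31 + 31 + 30 + 10 = 633.

633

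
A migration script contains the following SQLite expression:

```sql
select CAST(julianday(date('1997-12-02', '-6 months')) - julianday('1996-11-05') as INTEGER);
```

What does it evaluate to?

Adding -6 months to 1997-12-02 gives 1997-06-02.
25 days remain in November 1996 after the 5th (30 − 5).
Full months from December 1996 through May 1997 contribute their day counts.
Then 2 days into June 1997.
Total: 25 + 31 + 31 + 28 + 31 + 30 + 31 + 2 = 209.

209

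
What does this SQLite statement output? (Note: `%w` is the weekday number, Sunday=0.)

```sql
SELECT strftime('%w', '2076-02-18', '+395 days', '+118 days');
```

4

First apply '+395 days', '+118 days': 2076-02-18 → 2077-07-15.
2077-07-15 is a Thursday; with Sunday=0 that is 4.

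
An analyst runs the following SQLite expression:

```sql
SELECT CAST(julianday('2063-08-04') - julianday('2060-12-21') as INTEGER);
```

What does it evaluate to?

10 days remain in December 2060 after the 21st (31 − 21).
Full months from January 2061 through July 2063 contribute their day counts.
Then 4 days into August 2063.
Total: 10 + 31 + 28 + 31 + 30 + 31 + 30 + 31 + 31 + 30 + 31 + 30 + 31 + 31 + 28 + 31 + 30 + 31 + 30 + 31 + 31 + 30 + 31 + 30 + 31 + 31 + 28 + 31 + 30 + 31 + 30 + 31 + 4 = 956.

956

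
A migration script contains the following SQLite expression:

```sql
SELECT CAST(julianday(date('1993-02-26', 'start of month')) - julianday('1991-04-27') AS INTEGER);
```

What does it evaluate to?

`start of month` rewinds 1993-02-26 to 1993-02-01.
3 days remain in April 1991 after the 27th (30 − 27).
Full months from May 1991 through January 1993 contribute their day counts.
Then 1 day into February 1993.
Total: 3 + 31 + 30 + 31 + 31 + 30 + 31 + 30 + 31 + 31 + 29 + 31 + 30 + 31 + 30 + 31 + 31 + 30 + 31 + 30 + 31 + 31 + 1 = 646.

646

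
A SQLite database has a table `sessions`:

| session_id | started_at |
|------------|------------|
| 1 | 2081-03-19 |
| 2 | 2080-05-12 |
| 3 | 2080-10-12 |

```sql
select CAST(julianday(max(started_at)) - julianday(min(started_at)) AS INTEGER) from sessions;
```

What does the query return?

MIN = 2080-05-12, MAX = 2081-03-19.
19 days remain in May 2080 after the 12th (31 − 12).
Full months from June 2080 through February 2081 contribute their day counts.
Then 19 days into March 2081.
Total: 19 + 30 + 31 + 31 + 30 + 31 + 30 + 31 + 31 + 28 + 19 = 311.

311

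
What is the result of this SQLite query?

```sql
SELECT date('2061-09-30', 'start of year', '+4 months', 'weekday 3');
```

2061-05-04

`start of year` rewinds 2061-09-30 to 2061-01-01.
Adding +4 months to 2061-01-01 gives 2061-05-01.
`weekday 3` advances to the next Wednesday; 2061-05-01 is a Sunday, so it moves forward to 2061-05-04.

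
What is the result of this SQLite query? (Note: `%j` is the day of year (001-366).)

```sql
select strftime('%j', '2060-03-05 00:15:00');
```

Day-of-year for 2060-03-05: days since 2060-01-01 inclusive = 65, zero-padded to 065.

065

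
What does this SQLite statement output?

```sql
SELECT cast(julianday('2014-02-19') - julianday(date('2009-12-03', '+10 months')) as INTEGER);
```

1235

Adding +10 months to 2009-12-03 gives 2010-10-03.
28 days remain in October 2010 after the 3rd (31 − 3).
Full months from November 2010 through January 2014 contribute their day counts.
Then 19 days into February 2014.
Total: 28 + 30 + 31 + 31 + 28 + 31 + 30 + 31 + 30 + 31 + 31 + 30 + 31 + 30 + 31 + 31 + 29 + 31 + 30 + 31 + 30 + 31 + 31 + 30 + 31 + 30 + 31 + 31 + 28 + 31 + 30 + 31 + 30 + 31 + 31 + 30 + 31 + 30 + 31 + 31 + 19 = 1235.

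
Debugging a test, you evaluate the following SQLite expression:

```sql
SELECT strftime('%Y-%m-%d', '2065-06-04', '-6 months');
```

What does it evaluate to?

2064-12-04

First apply '-6 months': 2065-06-04 → 2064-12-04.
`%Y-%m-%d` extracts the ISO date: 2064-12-04.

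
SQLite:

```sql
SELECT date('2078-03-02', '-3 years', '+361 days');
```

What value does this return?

Adding -3 years to 2078-03-02 gives 2075-03-02.
Applying '+361 days' to 2075-03-02: counting 361 days forward gives 2076-02-26.

2076-02-26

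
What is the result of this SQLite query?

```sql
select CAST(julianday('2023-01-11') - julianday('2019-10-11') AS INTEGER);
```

1188

20 days remain in October 2019 after the 11th (31 − 11).
Full months from November 2019 through December 2022 contribute their day counts.
Then 11 days into January 2023.
Total: 20 + 30 + 31 + 31 + 29 + 31 + 30 + 31 + 30 + 31 + 31 + 30 + 31 + 30 + 31 + 31 + 28 + 31 + 30 + 31 + 30 + 31 + 31 + 30 + 31 + 30 + 31 + 31 + 28 + 31 + 30 + 31 + 30 + 31 + 31 + 30 + 31 + 30 + 31 + 11 = 1188.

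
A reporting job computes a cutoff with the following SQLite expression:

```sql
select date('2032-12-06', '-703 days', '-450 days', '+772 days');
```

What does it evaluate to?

Applying '-703 days' to 2032-12-06: counting 703 days back gives 2031-01-03.
Applying '-450 days' to 2031-01-03: counting 450 days back gives 2029-10-10.
Applying '+772 days' to 2029-10-10: counting 772 days forward gives 2031-11-21.

2031-11-21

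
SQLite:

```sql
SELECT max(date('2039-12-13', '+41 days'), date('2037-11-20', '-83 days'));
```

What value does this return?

date('2039-12-13', '+41 days') → 2040-01-23.
date('2037-11-20', '-83 days') → 2037-08-29.
Later of the two is 2040-01-23.

2040-01-23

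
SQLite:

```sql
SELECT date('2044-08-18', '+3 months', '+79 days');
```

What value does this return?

2045-02-05

Adding +3 months to 2044-08-18 gives 2044-11-18.
Applying '+79 days' to 2044-11-18: counting 79 days forward gives 2045-02-05.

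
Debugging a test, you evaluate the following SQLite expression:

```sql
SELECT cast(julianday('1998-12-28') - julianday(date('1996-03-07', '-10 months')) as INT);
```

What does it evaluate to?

1331

Adding -10 months to 1996-03-07 gives 1995-05-07.
24 days remain in May 1995 after the 7th (31 − 7).
Full months from June 1995 through November 1998 contribute their day counts.
Then 28 days into December 1998.
Total: 24 + 30 + 31 + 31 + 30 + 31 + 30 + 31 + 31 + 29 + 31 + 30 + 31 + 30 + 31 + 31 + 30 + 31 + 30 + 31 + 31 + 28 + 31 + 30 + 31 + 30 + 31 + 31 + 30 + 31 + 30 + 31 + 31 + 28 + 31 + 30 + 31 + 30 + 31 + 31 + 30 + 31 + 30 + 28 = 1331.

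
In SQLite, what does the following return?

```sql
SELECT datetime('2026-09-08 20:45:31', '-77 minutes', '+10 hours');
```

77 minutes = 1h 17m; -77 minutes from 2026-09-08 20:45:31 is 2026-09-08 19:28:31.
+10 hours from 2026-09-08 19:28:31 is 2026-09-09 05:28:31 (crosses midnight).

2026-09-09 05:28:31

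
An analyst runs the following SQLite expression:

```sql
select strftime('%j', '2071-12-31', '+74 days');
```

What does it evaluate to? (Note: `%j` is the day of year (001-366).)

First apply '+74 days': 2071-12-31 → 2072-03-14.
Day-of-year for 2072-03-14: days since 2072-01-01 inclusive = 74, zero-padded to 074.

074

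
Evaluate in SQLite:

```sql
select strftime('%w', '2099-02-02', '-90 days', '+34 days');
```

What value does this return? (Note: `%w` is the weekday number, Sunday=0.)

First apply '-90 days', '+34 days': 2099-02-02 → 2098-12-08.
2098-12-08 is a Monday; with Sunday=0 that is 1.

1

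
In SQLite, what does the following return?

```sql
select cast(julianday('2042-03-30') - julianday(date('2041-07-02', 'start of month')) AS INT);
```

`start of month` rewinds 2041-07-02 to 2041-07-01.
30 days remain in July 2041 after the 1st (31 − 1).
Full months from August 2041 through February 2042 contribute their day counts.
Then 30 days into March 2042.
Total: 30 + 31 + 30 + 31 + 30 + 31 + 31 + 28 + 30 = 272.

272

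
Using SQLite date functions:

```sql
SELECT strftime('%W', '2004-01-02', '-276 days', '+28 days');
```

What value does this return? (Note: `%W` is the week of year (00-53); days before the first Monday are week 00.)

17

First apply '-276 days', '+28 days': 2004-01-02 → 2003-04-29.
2003-04-29 is a Tuesday. SQLite's %W counts Mondays since the year started; the result is 17.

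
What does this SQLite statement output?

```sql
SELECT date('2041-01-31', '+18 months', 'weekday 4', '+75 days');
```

2042-10-14

Adding +18 months to 2041-01-31 gives 2042-07-31.
`weekday 4` advances to the next Thursday; 2042-07-31 is already a Thursday, so it stays at 2042-07-31.
Applying '+75 days' to 2042-07-31: counting 75 days forward gives 2042-10-14.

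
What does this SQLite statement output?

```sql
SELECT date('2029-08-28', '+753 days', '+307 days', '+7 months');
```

2033-02-23

Applying '+753 days' to 2029-08-28: counting 753 days forward gives 2031-09-20.
Applying '+307 days' to 2031-09-20: counting 307 days forward gives 2032-07-23.
Adding +7 months to 2032-07-23 gives 2033-02-23.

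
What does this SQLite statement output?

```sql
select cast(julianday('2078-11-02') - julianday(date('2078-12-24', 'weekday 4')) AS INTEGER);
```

-57

`weekday 4` advances to the next Thursday; 2078-12-24 is a Saturday, so it moves forward to 2078-12-29.
28 days remain in November 2078 after the 2nd (30 − 2).
Then 29 days into December 2078.
Total: 28 + 29 = 57.
The subtraction is earlier − later, so the result is −57 → -57.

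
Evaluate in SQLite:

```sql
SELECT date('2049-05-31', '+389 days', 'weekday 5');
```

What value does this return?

Applying '+389 days' to 2049-05-31: counting 389 days forward gives 2050-06-24.
`weekday 5` advances to the next Friday; 2050-06-24 is already a Friday, so it stays at 2050-06-24.

2050-06-24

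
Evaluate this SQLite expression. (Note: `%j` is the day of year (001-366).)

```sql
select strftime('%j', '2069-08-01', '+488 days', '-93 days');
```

First apply '+488 days', '-93 days': 2069-08-01 → 2070-08-31.
Day-of-year for 2070-08-31: days since 2070-01-01 inclusive = 243, zero-padded to 243.

243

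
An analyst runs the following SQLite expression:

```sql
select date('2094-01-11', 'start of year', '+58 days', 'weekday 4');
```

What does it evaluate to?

`start of year` rewinds 2094-01-11 to 2094-01-01.
Applying '+58 days' to 2094-01-01: counting 58 days forward gives 2094-02-28.
`weekday 4` advances to the next Thursday; 2094-02-28 is a Sunday, so it moves forward to 2094-03-04.

2094-03-04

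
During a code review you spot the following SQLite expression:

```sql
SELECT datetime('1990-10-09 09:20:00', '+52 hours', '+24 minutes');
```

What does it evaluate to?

+52 hours from 1990-10-09 09:20:00 is 1990-10-11 13:20:00 (crosses midnight).
+24 minutes from 1990-10-11 13:20:00 is 1990-10-11 13:44:00.

1990-10-11 13:44:00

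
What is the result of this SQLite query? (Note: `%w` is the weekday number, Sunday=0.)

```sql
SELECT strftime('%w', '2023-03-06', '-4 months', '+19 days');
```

5

First apply '-4 months', '+19 days': 2023-03-06 → 2022-11-25.
2022-11-25 is a Friday; with Sunday=0 that is 5.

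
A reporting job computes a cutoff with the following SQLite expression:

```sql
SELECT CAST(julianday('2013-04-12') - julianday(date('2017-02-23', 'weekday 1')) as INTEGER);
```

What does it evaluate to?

-1417

`weekday 1` advances to the next Monday; 2017-02-23 is a Thursday, so it moves forward to 2017-02-27.
18 days remain in April 2013 after the 12th (30 − 12).
Full months from May 2013 through January 2017 contribute their day counts.
Then 27 days into February 2017.
Total: 18 + 31 + 30 + 31 + 31 + 30 + 31 + 30 + 31 + 31 + 28 + 31 + 30 + 31 + 30 + 31 + 31 + 30 + 31 + 30 + 31 + 31 + 28 + 31 + 30 + 31 + 30 + 31 + 31 + 30 + 31 + 30 + 31 + 31 + 29 + 31 + 30 + 31 + 30 + 31 + 31 + 30 + 31 + 30 + 31 + 31 + 27 = 1417.
The subtraction is earlier − later, so the result is −1417 → -1417.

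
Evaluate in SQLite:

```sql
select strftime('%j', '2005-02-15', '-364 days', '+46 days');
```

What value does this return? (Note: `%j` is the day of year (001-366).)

First apply '-364 days', '+46 days': 2005-02-15 → 2004-04-03.
Day-of-year for 2004-04-03: days since 2004-01-01 inclusive = 94, zero-padded to 094.

094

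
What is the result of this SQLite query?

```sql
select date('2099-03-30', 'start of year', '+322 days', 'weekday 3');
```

2099-11-25

`start of year` rewinds 2099-03-30 to 2099-01-01.
Applying '+322 days' to 2099-01-01: counting 322 days forward gives 2099-11-19.
`weekday 3` advances to the next Wednesday; 2099-11-19 is a Thursday, so it moves forward to 2099-11-25.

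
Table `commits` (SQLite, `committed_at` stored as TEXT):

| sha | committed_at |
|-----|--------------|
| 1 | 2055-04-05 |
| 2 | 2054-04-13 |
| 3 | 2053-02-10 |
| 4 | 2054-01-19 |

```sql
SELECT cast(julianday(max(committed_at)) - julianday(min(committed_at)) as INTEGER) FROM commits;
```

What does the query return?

MIN = 2053-02-10, MAX = 2055-04-05.
18 days remain in February 2053 after the 10th (28 − 10).
Full months from March 2053 through March 2055 contribute their day counts.
Then 5 days into April 2055.
Total: 18 + 31 + 30 + 31 + 30 + 31 + 31 + 30 + 31 + 30 + 31 + 31 + 28 + 31 + 30 + 31 + 30 + 31 + 31 + 30 + 31 + 30 + 31 + 31 + 28 + 31 + 5 = 784.

784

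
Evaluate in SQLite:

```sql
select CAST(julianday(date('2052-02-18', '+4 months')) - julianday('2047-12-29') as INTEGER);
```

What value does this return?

Adding +4 months to 2052-02-18 gives 2052-06-18.
2 days remain in December 2047 after the 29th (31 − 29).
Full months from January 2048 through May 2052 contribute their day counts.
Then 18 days into June 2052.
Total: 2 + 31 + 29 + 31 + 30 + 31 + 30 + 31 + 31 + 30 + 31 + 30 + 31 + 31 + 28 + 31 + 30 + 31 + 30 + 31 + 31 + 30 + 31 + 30 + 31 + 31 + 28 + 31 + 30 + 31 + 30 + 31 + 31 + 30 + 31 + 30 + 31 + 31 + 28 + 31 + 30 + 31 + 30 + 31 + 31 + 30 + 31 + 30 + 31 + 31 + 29 + 31 + 30 + 31 + 18 = 1633.

1633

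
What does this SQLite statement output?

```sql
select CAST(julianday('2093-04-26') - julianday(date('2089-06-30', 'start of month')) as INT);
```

`start of month` rewinds 2089-06-30 to 2089-06-01.
29 days remain in June 2089 after the 1st (30 − 1).
Full months from July 2089 through March 2093 contribute their day counts.
Then 26 days into April 2093.
Total: 29 + 31 + 31 + 30 + 31 + 30 + 31 + 31 + 28 + 31 + 30 + 31 + 30 + 31 + 31 + 30 + 31 + 30 + 31 + 31 + 28 + 31 + 30 + 31 + 30 + 31 + 31 + 30 + 31 + 30 + 31 + 31 + 29 + 31 + 30 + 31 + 30 + 31 + 31 + 30 + 31 + 30 + 31 + 31 + 28 + 31 + 26 = 1425.

1425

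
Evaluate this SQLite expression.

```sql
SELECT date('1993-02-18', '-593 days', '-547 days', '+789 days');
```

1992-03-04

Applying '-593 days' to 1993-02-18: counting 593 days back gives 1991-07-06.
Applying '-547 days' to 1991-07-06: counting 547 days back gives 1990-01-05.
Applying '+789 days' to 1990-01-05: counting 789 days forward gives 1992-03-04.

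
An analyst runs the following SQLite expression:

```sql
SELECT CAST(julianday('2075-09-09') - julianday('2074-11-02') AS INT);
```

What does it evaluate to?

28 days remain in November 2074 after the 2nd (30 − 2).
Full months from December 2074 through August 2075 contribute their day counts.
Then 9 days into September 2075.
Total: 28 + 31 + 31 + 28 + 31 + 30 + 31 + 30 + 31 + 31 + 9 = 311.

311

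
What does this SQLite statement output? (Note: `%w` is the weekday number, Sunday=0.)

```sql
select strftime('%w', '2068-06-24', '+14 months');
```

6

First apply '+14 months': 2068-06-24 → 2069-08-24.
2069-08-24 is a Saturday; with Sunday=0 that is 6.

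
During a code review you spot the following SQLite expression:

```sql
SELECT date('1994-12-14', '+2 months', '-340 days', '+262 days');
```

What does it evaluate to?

Adding +2 months to 1994-12-14 gives 1995-02-14.
Applying '-340 days' to 1995-02-14: counting 340 days back gives 1994-03-11.
Applying '+262 days' to 1994-03-11: counting 262 days forward gives 1994-11-28.

1994-11-28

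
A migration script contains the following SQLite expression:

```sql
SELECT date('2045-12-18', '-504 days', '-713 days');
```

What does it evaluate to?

2042-08-19

Applying '-504 days' to 2045-12-18: counting 504 days back gives 2044-08-01.
Applying '-713 days' to 2044-08-01: counting 713 days back gives 2042-08-19.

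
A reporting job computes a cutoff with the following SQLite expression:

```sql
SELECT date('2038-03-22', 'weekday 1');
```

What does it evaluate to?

2038-03-22

`weekday 1` advances to the next Monday; 2038-03-22 is already a Monday, so it stays at 2038-03-22.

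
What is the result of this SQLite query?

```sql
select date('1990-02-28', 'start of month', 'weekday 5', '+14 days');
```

`start of month` rewinds 1990-02-28 to 1990-02-01.
`weekday 5` advances to the next Friday; 1990-02-01 is a Thursday, so it moves forward to 1990-02-02.
Advancing 14 more days within February lands on 1990-02-16.

1990-02-16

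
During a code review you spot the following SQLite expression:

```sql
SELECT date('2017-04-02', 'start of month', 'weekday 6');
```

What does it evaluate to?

2017-04-01

`start of month` rewinds 2017-04-02 to 2017-04-01.
`weekday 6` advances to the next Saturday; 2017-04-01 is already a Saturday, so it stays at 2017-04-01.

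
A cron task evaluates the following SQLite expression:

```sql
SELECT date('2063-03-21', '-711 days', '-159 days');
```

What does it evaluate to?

Applying '-711 days' to 2063-03-21: counting 711 days back gives 2061-04-09.
Applying '-159 days' to 2061-04-09: counting 159 days back gives 2060-11-01.

2060-11-01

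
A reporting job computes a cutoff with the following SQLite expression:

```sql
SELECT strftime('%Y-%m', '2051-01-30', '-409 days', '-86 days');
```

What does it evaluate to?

First apply '-409 days', '-86 days': 2051-01-30 → 2049-09-22.
`%Y-%m` extracts the year-month: 2049-09.

2049-09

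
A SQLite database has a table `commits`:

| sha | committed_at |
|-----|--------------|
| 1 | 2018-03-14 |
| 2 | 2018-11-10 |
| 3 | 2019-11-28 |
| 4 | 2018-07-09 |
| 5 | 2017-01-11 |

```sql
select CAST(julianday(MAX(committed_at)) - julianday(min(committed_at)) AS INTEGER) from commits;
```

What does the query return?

MIN = 2017-01-11, MAX = 2019-11-28.
20 days remain in January 2017 after the 11th (31 − 11).
Full months from February 2017 through October 2019 contribute their day counts.
Then 28 days into November 2019.
Total: 20 + 28 + 31 + 30 + 31 + 30 + 31 + 31 + 30 + 31 + 30 + 31 + 31 + 28 + 31 + 30 + 31 + 30 + 31 + 31 + 30 + 31 + 30 + 31 + 31 + 28 + 31 + 30 + 31 + 30 + 31 + 31 + 30 + 31 + 28 = 1051.

1051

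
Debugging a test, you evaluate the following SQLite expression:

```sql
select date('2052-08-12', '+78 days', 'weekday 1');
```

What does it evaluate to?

Applying '+78 days' to 2052-08-12: counting 78 days forward gives 2052-10-29.
`weekday 1` advances to the next Monday; 2052-10-29 is a Tuesday, so it moves forward to 2052-11-04.

2052-11-04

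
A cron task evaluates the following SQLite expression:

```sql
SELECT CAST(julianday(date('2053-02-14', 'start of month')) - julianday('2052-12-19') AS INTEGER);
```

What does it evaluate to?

`start of month` rewinds 2053-02-14 to 2053-02-01.
12 days remain in December 2052 after the 19th (31 − 19).
January 2053: 31 days.
Then 1 day into February 2053.
Total: 12 + 31 + 1 = 44.

44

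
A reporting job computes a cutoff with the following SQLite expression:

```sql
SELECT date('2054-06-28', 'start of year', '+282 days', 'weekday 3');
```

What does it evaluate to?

`start of year` rewinds 2054-06-28 to 2054-01-01.
Applying '+282 days' to 2054-01-01: counting 282 days forward gives 2054-10-10.
`weekday 3` advances to the next Wednesday; 2054-10-10 is a Saturday, so it moves forward to 2054-10-14.

2054-10-14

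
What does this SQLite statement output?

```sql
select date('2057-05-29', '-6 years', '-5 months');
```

Adding -6 years to 2057-05-29 gives 2051-05-29.
Adding -5 months to 2051-05-29 gives 2050-12-29.

2050-12-29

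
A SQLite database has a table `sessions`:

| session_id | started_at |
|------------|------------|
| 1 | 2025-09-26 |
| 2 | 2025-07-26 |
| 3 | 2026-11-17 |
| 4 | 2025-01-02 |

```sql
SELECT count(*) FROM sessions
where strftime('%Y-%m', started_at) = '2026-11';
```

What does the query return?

Rows with year-month 2026-11: 2026-11-17 → 1.

1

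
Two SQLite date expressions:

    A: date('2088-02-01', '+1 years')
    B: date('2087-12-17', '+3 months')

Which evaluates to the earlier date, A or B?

A = 2089-02-01.
B = 2088-03-17.
B is earlier.

B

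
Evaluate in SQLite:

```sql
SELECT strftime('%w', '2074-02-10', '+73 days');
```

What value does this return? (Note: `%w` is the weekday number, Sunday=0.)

2

First apply '+73 days': 2074-02-10 → 2074-04-24.
2074-04-24 is a Tuesday; with Sunday=0 that is 2.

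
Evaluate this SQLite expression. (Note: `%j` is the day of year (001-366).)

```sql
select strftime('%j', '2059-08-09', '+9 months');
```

130

First apply '+9 months': 2059-08-09 → 2060-05-09.
Day-of-year for 2060-05-09: days since 2060-01-01 inclusive = 130, zero-padded to 130.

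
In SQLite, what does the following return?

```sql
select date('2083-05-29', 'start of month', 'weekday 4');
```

2083-05-06

`start of month` rewinds 2083-05-29 to 2083-05-01.
`weekday 4` advances to the next Thursday; 2083-05-01 is a Saturday, so it moves forward to 2083-05-06.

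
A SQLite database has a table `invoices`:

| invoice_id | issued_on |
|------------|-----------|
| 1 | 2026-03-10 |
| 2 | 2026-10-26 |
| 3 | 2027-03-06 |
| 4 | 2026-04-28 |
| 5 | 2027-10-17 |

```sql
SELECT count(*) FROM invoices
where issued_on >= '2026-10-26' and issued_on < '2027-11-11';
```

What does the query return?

Rows in [2026-10-26, 2027-11-11): 2026-10-26, 2027-03-06, 2027-10-17 → 3 rows.

3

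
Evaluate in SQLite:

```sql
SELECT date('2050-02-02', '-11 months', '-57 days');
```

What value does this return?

Adding -11 months to 2050-02-02 gives 2049-03-02.
Applying '-57 days' to 2049-03-02: counting 57 days back gives 2049-01-04.

2049-01-04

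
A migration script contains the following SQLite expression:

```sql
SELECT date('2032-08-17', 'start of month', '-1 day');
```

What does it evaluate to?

2032-07-31

`start of month` rewinds 2032-08-17 to 2032-08-01.
Going back 1 day from 2032-08-01 reaches 2032-07-31 (last day of July, 31 days).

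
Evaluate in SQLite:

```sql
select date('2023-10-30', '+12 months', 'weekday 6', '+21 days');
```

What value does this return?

Adding +12 months to 2023-10-30 gives 2024-10-30.
`weekday 6` advances to the next Saturday; 2024-10-30 is a Wednesday, so it moves forward to 2024-11-02.
Advancing 21 more days within November lands on 2024-11-23.

2024-11-23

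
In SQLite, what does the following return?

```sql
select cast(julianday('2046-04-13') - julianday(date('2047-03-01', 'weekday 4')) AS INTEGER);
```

`weekday 4` advances to the next Thursday; 2047-03-01 is a Friday, so it moves forward to 2047-03-07.
17 days remain in April 2046 after the 13th (30 − 13).
Full months from May 2046 through February 2047 contribute their day counts.
Then 7 days into March 2047.
Total: 17 + 31 + 30 + 31 + 31 + 30 + 31 + 30 + 31 + 31 + 28 + 7 = 328.
The subtraction is earlier − later, so the result is −328 → -328.

-328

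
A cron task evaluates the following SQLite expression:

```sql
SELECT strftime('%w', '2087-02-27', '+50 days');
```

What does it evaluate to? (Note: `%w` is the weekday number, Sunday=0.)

5

First apply '+50 days': 2087-02-27 → 2087-04-18.
2087-04-18 is a Friday; with Sunday=0 that is 5.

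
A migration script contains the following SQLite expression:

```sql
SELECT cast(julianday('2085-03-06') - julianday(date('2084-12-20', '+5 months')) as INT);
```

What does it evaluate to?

-75

Adding +5 months to 2084-12-20 gives 2085-05-20.
25 days remain in March 2085 after the 6th (31 − 6).
April 2085: 30 days.
Then 20 days into May 2085.
Total: 25 + 30 + 20 = 75.
The subtraction is earlier − later, so the result is −75 → -75.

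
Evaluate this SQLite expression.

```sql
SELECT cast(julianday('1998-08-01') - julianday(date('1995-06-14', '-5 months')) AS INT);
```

Adding -5 months to 1995-06-14 gives 1995-01-14.
17 days remain in January 1995 after the 14th (31 − 14).
Full months from February 1995 through July 1998 contribute their day counts.
Then 1 day into August 1998.
Total: 17 + 28 + 31 + 30 + 31 + 30 + 31 + 31 + 30 + 31 + 30 + 31 + 31 + 29 + 31 + 30 + 31 + 30 + 31 + 31 + 30 + 31 + 30 + 31 + 31 + 28 + 31 + 30 + 31 + 30 + 31 + 31 + 30 + 31 + 30 + 31 + 31 + 28 + 31 + 30 + 31 + 30 + 31 + 1 = 1295.

1295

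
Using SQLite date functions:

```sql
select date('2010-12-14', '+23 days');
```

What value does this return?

December 2010 has 31 days; 17 remain after the 14th, so 18 days reach 2011-01-01.
Advancing 5 more days within January lands on 2011-01-06.

2011-01-06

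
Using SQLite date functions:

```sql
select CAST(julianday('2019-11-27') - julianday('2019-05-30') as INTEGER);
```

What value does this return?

1 day remains in May 2019 after the 30th (31 − 30).
June 2019: 30 days.
July 2019: 31 days.
August 2019: 31 days.
September 2019: 30 days.
October 2019: 31 days.
Then 27 days into November 2019.
Total: 1 + 30 + 31 + 31 + 30 + 31 + 27 = 181.

181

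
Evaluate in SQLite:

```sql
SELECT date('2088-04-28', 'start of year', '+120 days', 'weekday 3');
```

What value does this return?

`start of year` rewinds 2088-04-28 to 2088-01-01.
Applying '+120 days' to 2088-01-01: counting 120 days forward gives 2088-04-30.
`weekday 3` advances to the next Wednesday; 2088-04-30 is a Friday, so it moves forward to 2088-05-05.

2088-05-05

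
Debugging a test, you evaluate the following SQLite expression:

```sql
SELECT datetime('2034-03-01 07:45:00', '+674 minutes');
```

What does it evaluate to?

2034-03-01 18:59:00

674 minutes = 11h 14m; +674 minutes from 2034-03-01 07:45:00 is 2034-03-01 18:59:00.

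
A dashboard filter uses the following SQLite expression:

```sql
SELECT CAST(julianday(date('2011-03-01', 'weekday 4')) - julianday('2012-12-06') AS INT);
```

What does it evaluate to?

`weekday 4` advances to the next Thursday; 2011-03-01 is a Tuesday, so it moves forward to 2011-03-03.
28 days remain in March 2011 after the 3rd (31 − 3).
Full months from April 2011 through November 2012 contribute their day counts.
Then 6 days into December 2012.
Total: 28 + 30 + 31 + 30 + 31 + 31 + 30 + 31 + 30 + 31 + 31 + 29 + 31 + 30 + 31 + 30 + 31 + 31 + 30 + 31 + 30 + 6 = 644.
The subtraction is earlier − later, so the result is −644 → -644.

-644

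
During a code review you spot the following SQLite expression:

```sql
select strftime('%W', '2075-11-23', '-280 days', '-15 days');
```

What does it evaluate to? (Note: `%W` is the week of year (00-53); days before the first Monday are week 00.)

First apply '-280 days', '-15 days': 2075-11-23 → 2075-02-01.
2075-02-01 is a Friday. SQLite's %W counts Mondays since the year started; the result is 04.

04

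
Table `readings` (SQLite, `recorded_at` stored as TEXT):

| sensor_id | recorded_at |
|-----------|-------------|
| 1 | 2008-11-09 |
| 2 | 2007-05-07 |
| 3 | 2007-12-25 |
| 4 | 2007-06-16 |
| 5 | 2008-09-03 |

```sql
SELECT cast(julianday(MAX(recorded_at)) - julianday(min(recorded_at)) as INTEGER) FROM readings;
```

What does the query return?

552

MIN = 2007-05-07, MAX = 2008-11-09.
24 days remain in May 2007 after the 7th (31 − 7).
Full months from June 2007 through October 2008 contribute their day counts.
Then 9 days into November 2008.
Total: 24 + 30 + 31 + 31 + 30 + 31 + 30 + 31 + 31 + 29 + 31 + 30 + 31 + 30 + 31 + 31 + 30 + 31 + 9 = 552.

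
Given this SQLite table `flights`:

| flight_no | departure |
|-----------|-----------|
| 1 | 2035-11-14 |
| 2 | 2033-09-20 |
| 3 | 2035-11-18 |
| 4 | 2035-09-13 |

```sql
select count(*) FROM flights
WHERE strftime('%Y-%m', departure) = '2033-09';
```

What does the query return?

1

Rows with year-month 2033-09: 2033-09-20 → 1.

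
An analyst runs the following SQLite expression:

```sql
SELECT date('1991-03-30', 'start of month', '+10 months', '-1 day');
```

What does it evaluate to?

`start of month` rewinds 1991-03-30 to 1991-03-01.
Adding +10 months to 1991-03-01 gives 1992-01-01.
Going back 1 day from 1992-01-01 reaches 1991-12-31 (last day of December, 31 days).

1991-12-31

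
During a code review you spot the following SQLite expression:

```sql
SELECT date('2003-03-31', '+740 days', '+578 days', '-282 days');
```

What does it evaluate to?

2006-01-30

Applying '+740 days' to 2003-03-31: counting 740 days forward gives 2005-04-09.
Applying '+578 days' to 2005-04-09: counting 578 days forward gives 2006-11-08.
Applying '-282 days' to 2006-11-08: counting 282 days back gives 2006-01-30.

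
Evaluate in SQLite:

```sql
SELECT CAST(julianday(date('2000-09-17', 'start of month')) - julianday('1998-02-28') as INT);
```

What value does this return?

`start of month` rewinds 2000-09-17 to 2000-09-01.
0 days remain in February 1998 after the 28th (28 − 28).
Full months from March 1998 through August 2000 contribute their day counts.
Then 1 day into September 2000.
Total: 0 + 31 + 30 + 31 + 30 + 31 + 31 + 30 + 31 + 30 + 31 + 31 + 28 + 31 + 30 + 31 + 30 + 31 + 31 + 30 + 31 + 30 + 31 + 31 + 29 + 31 + 30 + 31 + 30 + 31 + 31 + 1 = 916.

916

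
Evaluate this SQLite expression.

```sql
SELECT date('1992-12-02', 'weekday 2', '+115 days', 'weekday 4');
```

`weekday 2` advances to the next Tuesday; 1992-12-02 is a Wednesday, so it moves forward to 1992-12-08.
Applying '+115 days' to 1992-12-08: counting 115 days forward gives 1993-04-02.
`weekday 4` advances to the next Thursday; 1993-04-02 is a Friday, so it moves forward to 1993-04-08.

1993-04-08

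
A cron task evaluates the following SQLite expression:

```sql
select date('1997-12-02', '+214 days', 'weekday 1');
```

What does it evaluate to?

1998-07-06

Applying '+214 days' to 1997-12-02: counting 214 days forward gives 1998-07-04.
`weekday 1` advances to the next Monday; 1998-07-04 is a Saturday, so it moves forward to 1998-07-06.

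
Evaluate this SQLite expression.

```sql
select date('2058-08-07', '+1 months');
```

2058-09-07

Adding +1 month to 2058-08-07 gives 2058-09-07.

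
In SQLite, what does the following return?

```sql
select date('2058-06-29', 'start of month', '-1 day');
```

`start of month` rewinds 2058-06-29 to 2058-06-01.
Going back 1 day from 2058-06-01 reaches 2058-05-31 (last day of May, 31 days).

2058-05-31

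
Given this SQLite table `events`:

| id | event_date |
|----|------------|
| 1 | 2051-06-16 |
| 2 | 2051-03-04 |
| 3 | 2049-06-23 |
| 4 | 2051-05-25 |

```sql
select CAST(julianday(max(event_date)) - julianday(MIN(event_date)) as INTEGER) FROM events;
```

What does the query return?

723

MIN = 2049-06-23, MAX = 2051-06-16.
7 days remain in June 2049 after the 23rd (30 − 23).
Full months from July 2049 through May 2051 contribute their day counts.
Then 16 days into June 2051.
Total: 7 + 31 + 31 + 30 + 31 + 30 + 31 + 31 + 28 + 31 + 30 + 31 + 30 + 31 + 31 + 30 + 31 + 30 + 31 + 31 + 28 + 31 + 30 + 31 + 16 = 723.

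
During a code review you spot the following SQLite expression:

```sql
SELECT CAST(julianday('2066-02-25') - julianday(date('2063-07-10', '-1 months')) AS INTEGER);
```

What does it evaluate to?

Adding -1 month to 2063-07-10 gives 2063-06-10.
20 days remain in June 2063 after the 10th (30 − 10).
Full months from July 2063 through January 2066 contribute their day counts.
Then 25 days into February 2066.
Total: 20 + 31 + 31 + 30 + 31 + 30 + 31 + 31 + 29 + 31 + 30 + 31 + 30 + 31 + 31 + 30 + 31 + 30 + 31 + 31 + 28 + 31 + 30 + 31 + 30 + 31 + 31 + 30 + 31 + 30 + 31 + 31 + 25 = 991.

991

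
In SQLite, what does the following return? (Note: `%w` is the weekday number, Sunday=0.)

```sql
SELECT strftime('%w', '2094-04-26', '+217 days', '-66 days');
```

5

First apply '+217 days', '-66 days': 2094-04-26 → 2094-09-24.
2094-09-24 is a Friday; with Sunday=0 that is 5.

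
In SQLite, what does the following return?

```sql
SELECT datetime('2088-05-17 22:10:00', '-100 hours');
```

2088-05-13 18:10:00

-100 hours from 2088-05-17 22:10:00 is 2088-05-13 18:10:00 (crosses midnight).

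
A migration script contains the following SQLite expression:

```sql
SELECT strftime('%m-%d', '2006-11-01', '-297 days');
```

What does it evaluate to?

01-08

First apply '-297 days': 2006-11-01 → 2006-01-08.
`%m-%d` extracts the month-day: 01-08.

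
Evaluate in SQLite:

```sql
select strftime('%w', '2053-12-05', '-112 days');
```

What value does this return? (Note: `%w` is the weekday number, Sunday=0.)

5

First apply '-112 days': 2053-12-05 → 2053-08-15.
2053-08-15 is a Friday; with Sunday=0 that is 5.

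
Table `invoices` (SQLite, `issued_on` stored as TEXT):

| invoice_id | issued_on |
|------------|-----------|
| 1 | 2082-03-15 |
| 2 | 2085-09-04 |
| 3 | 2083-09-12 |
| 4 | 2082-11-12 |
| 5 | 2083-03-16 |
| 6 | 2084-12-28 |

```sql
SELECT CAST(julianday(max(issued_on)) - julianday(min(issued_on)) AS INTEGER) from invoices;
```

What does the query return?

1269

MIN = 2082-03-15, MAX = 2085-09-04.
16 days remain in March 2082 after the 15th (31 − 15).
Full months from April 2082 through August 2085 contribute their day counts.
Then 4 days into September 2085.
Total: 16 + 30 + 31 + 30 + 31 + 31 + 30 + 31 + 30 + 31 + 31 + 28 + 31 + 30 + 31 + 30 + 31 + 31 + 30 + 31 + 30 + 31 + 31 + 29 + 31 + 30 + 31 + 30 + 31 + 31 + 30 + 31 + 30 + 31 + 31 + 28 + 31 + 30 + 31 + 30 + 31 + 31 + 4 = 1269.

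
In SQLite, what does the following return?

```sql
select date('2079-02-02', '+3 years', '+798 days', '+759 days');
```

2086-05-09

Adding +3 years to 2079-02-02 gives 2082-02-02.
Applying '+798 days' to 2082-02-02: counting 798 days forward gives 2084-04-10.
Applying '+759 days' to 2084-04-10: counting 759 days forward gives 2086-05-09.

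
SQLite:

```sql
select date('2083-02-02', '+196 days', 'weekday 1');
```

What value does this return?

Applying '+196 days' to 2083-02-02: counting 196 days forward gives 2083-08-17.
`weekday 1` advances to the next Monday; 2083-08-17 is a Tuesday, so it moves forward to 2083-08-23.

2083-08-23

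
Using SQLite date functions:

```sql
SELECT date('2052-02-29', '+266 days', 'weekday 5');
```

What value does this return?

Applying '+266 days' to 2052-02-29: counting 266 days forward gives 2052-11-21.
`weekday 5` advances to the next Friday; 2052-11-21 is a Thursday, so it moves forward to 2052-11-22.

2052-11-22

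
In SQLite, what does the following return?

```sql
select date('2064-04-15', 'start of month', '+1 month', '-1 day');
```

2064-04-30

`start of month` rewinds 2064-04-15 to 2064-04-01.
Adding +1 month to 2064-04-01 gives 2064-05-01.
Going back 1 day from 2064-05-01 reaches 2064-04-30 (last day of April, 30 days).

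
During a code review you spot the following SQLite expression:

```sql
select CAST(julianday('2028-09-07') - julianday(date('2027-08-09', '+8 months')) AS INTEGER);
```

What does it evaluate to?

Adding +8 months to 2027-08-09 gives 2028-04-09.
21 days remain in April 2028 after the 9th (30 − 9).
May 2028: 31 days.
June 2028: 30 days.
July 2028: 31 days.
August 2028: 31 days.
Then 7 days into September 2028.
Total: 21 + 31 + 30 + 31 + 31 + 7 = 151.

151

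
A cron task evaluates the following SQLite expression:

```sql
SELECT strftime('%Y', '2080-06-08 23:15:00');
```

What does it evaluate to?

`%Y` extracts the 4-digit year: 2080.

2080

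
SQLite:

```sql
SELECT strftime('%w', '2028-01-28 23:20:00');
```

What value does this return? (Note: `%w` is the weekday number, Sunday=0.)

2028-01-28 is a Friday; with Sunday=0 that is 5.

5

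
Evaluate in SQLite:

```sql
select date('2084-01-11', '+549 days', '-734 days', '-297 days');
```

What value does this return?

Applying '+549 days' to 2084-01-11: counting 549 days forward gives 2085-07-13.
Applying '-734 days' to 2085-07-13: counting 734 days back gives 2083-07-10.
Applying '-297 days' to 2083-07-10: counting 297 days back gives 2082-09-16.

2082-09-16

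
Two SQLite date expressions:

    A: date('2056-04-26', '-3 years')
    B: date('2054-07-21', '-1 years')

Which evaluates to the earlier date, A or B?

A

A = 2053-04-26.
B = 2053-07-21.
A is earlier.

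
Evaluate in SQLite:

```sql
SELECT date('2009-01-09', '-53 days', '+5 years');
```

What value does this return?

2013-11-17

Applying '-53 days' to 2009-01-09: counting 53 days back gives 2008-11-17.
Adding +5 years to 2008-11-17 gives 2013-11-17.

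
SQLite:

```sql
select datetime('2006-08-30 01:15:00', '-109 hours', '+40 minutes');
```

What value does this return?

2006-08-25 12:55:00

-109 hours from 2006-08-30 01:15:00 is 2006-08-25 12:15:00 (crosses midnight).
+40 minutes from 2006-08-25 12:15:00 is 2006-08-25 12:55:00.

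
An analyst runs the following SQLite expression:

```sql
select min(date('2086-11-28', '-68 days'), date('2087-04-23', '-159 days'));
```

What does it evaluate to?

2086-09-21

date('2086-11-28', '-68 days') → 2086-09-21.
date('2087-04-23', '-159 days') → 2086-11-15.
Earlier of the two is 2086-09-21.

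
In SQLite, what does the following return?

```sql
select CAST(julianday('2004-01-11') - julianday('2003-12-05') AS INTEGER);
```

26 days remain in December 2003 after the 5th (31 − 5).
Then 11 days into January 2004.
Total: 26 + 11 = 37.

37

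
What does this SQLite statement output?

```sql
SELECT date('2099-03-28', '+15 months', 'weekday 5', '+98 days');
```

Adding +15 months to 2099-03-28 gives 2100-06-28.
`weekday 5` advances to the next Friday; 2100-06-28 is a Monday, so it moves forward to 2100-07-02.
Applying '+98 days' to 2100-07-02: counting 98 days forward gives 2100-10-08.

2100-10-08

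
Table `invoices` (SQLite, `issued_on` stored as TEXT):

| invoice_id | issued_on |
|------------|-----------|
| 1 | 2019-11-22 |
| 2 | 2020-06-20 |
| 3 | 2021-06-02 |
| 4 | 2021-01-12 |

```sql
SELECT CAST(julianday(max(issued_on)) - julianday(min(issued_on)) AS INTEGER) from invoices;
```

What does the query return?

MIN = 2019-11-22, MAX = 2021-06-02.
8 days remain in November 2019 after the 22nd (30 − 22).
Full months from December 2019 through May 2021 contribute their day counts.
Then 2 days into June 2021.
Total: 8 + 31 + 31 + 29 + 31 + 30 + 31 + 30 + 31 + 31 + 30 + 31 + 30 + 31 + 31 + 28 + 31 + 30 + 31 + 2 = 558.

558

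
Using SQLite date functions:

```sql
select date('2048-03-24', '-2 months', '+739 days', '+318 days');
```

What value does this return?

Adding -2 months to 2048-03-24 gives 2048-01-24.
Applying '+739 days' to 2048-01-24: counting 739 days forward gives 2050-02-01.
Applying '+318 days' to 2050-02-01: counting 318 days forward gives 2050-12-16.

2050-12-16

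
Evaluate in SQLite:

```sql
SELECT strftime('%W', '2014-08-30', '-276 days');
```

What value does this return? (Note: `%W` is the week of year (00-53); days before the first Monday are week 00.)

47

First apply '-276 days': 2014-08-30 → 2013-11-27.
2013-11-27 is a Wednesday. SQLite's %W counts Mondays since the year started; the result is 47.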